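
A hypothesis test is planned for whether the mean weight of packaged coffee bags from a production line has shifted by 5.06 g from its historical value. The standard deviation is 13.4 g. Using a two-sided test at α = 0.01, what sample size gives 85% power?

For a one-sample z-test, n = ((z_{α/2} + z_β)·σ/δ)².
z_{α/2} = 2.576 (two-sided α = 0.01); z_β = 1.036 (power 85% → β = 0.15).
n = (3.612 × 13.4 / 5.06)² = 91.50
Round up: n = 92.

92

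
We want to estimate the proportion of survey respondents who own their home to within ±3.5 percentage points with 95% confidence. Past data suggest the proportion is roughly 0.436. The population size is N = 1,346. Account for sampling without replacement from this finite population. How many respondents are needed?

491

For a proportion with margin E = 0.035 at 95% confidence, z = 1.960.
n = p̂(1−p̂)(z/E)² = 0.436 × 0.564 × (1.960/0.035)² = 771.15 — call this n₀.
Finite-population correction with N = 1,346: n = n₀ / (1 + (n₀−1)/N) = 771.15 / 1.572 = 490.55
Round up: n = 491.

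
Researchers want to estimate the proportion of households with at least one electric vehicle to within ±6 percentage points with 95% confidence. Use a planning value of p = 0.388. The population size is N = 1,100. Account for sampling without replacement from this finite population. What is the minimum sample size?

For a proportion with margin E = 0.06 at 95% confidence, z = 1.960.
n = p̂(1−p̂)(z/E)² = 0.388 × 0.612 × (1.960/0.06)² = 253.39 — call this n₀.
Finite-population correction with N = 1,100: n = n₀ / (1 + (n₀−1)/N) = 253.39 / 1.229 = 206.18
Round up: n = 207.

n = 207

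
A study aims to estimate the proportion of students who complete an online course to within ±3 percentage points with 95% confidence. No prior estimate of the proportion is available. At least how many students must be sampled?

For a proportion with margin E = 0.03 at 95% confidence, z = 1.960.
With no prior estimate, use p = 0.5, which maximizes p(1−p) at 0.25.
n = 0.25 × (z/E)² = 0.25 × (1.960/0.03)² = 1067.11
Round up: n = 1068.

1068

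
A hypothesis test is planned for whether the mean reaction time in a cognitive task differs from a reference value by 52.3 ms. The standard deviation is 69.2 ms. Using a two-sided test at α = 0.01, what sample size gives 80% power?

For a one-sample z-test, n = ((z_{α/2} + z_β)·σ/δ)².
z_{α/2} = 2.576 (two-sided α = 0.01); z_β = 0.842 (power 80% → β = 0.2).
n = (3.418 × 69.2 / 52.3)² = 20.45
Round up: n = 21.

n = 21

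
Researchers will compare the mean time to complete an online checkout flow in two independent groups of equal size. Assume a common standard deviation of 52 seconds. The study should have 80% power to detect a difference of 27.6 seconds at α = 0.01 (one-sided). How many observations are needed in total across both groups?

144 total

For two equal groups, n per group = 2·((z_α + z_β)·σ/δ)².
z_α = 2.326; z_β = 0.842 (power 80%).
n = 2 × (3.168 × 52 / 27.6)² = 2 × 35.63 = 71.26
Round up: n = 72 per group.
Total across both groups: 2 × 72 = 144.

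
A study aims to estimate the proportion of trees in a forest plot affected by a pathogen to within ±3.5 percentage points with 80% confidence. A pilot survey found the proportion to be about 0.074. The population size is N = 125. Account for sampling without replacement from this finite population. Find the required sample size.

For a proportion with margin E = 0.035 at 80% confidence, z = 1.282.
n = p̂(1−p̂)(z/E)² = 0.074 × 0.926 × (1.282/0.035)² = 91.94 — call this n₀.
Finite-population correction with N = 125: n = n₀ / (1 + (n₀−1)/N) = 91.94 / 1.728 = 53.21
Round up: n = 54.

n = 54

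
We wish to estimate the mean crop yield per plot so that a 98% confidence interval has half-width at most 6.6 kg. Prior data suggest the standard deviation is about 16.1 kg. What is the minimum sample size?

For a mean, the margin of error is E = z·σ/√n, so n = (zσ/E)².
At 98% confidence, z = 2.326.
n = (2.326 × 16.1 / 6.6)² = 32.19
Round up: n = 33.

n = 33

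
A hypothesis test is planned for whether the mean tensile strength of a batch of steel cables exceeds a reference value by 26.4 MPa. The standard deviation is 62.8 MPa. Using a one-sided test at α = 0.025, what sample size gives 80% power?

For a one-sample z-test, n = ((z_α + z_β)·σ/δ)².
z_α = 1.960 (one-sided α = 0.025); z_β = 0.842 (power 80% → β = 0.2).
n = (2.802 × 62.8 / 26.4)² = 44.43
Round up: n = 45.

45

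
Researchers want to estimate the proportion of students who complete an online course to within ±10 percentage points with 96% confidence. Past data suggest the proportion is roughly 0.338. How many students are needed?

95

For a proportion with margin E = 0.1 at 96% confidence, z = 2.054.
n = p̂(1−p̂)(z/E)² = 0.338 × 0.662 × (2.054/0.1)² = 94.40
Round up: n = 95.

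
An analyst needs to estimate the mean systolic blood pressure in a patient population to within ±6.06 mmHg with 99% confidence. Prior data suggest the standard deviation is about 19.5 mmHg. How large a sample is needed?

n = 69

For a mean, the margin of error is E = z·σ/√n, so n = (zσ/E)².
At 99% confidence, z = 2.576.
n = (2.576 × 19.5 / 6.06)² = 68.71
Round up: n = 69.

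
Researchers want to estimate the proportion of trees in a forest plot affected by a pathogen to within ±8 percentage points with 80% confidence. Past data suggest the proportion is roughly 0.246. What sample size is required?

For a proportion with margin E = 0.08 at 80% confidence, z = 1.282.
n = p̂(1−p̂)(z/E)² = 0.246 × 0.754 × (1.282/0.08)² = 47.63
Round up: n = 48.

48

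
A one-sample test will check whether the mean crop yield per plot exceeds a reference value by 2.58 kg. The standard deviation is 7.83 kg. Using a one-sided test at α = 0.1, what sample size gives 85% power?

For a one-sample z-test, n = ((z_α + z_β)·σ/δ)².
z_α = 1.282 (one-sided α = 0.1); z_β = 1.036 (power 85% → β = 0.15).
n = (2.318 × 7.83 / 2.58)² = 49.49
Round up: n = 50.

n = 50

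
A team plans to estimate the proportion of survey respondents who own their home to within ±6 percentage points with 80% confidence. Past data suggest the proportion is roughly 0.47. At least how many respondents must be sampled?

For a proportion with margin E = 0.06 at 80% confidence, z = 1.282.
n = p̂(1−p̂)(z/E)² = 0.47 × 0.53 × (1.282/0.06)² = 113.72
Round up: n = 114.

114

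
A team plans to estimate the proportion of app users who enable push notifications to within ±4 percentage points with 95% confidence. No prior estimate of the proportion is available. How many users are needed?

For a proportion with margin E = 0.04 at 95% confidence, z = 1.960.
With no prior estimate, use p = 0.5, which maximizes p(1−p) at 0.25.
n = 0.25 × (z/E)² = 0.25 × (1.960/0.04)² = 600.25
Round up: n = 601.

601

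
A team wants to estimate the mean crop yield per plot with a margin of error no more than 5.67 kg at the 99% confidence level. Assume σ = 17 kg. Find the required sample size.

For a mean, the margin of error is E = z·σ/√n, so n = (zσ/E)².
At 99% confidence, z = 2.576.
n = (2.576 × 17 / 5.67)² = 59.65
Round up: n = 60.

n = 60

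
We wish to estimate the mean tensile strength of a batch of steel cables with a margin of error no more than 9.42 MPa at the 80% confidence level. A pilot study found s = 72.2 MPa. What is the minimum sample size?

For a mean, the margin of error is E = z·σ/√n, so n = (zσ/E)².
At 80% confidence, z = 1.282.
n = (1.282 × 72.2 / 9.42)² = 96.55
Round up: n = 97.

n = 97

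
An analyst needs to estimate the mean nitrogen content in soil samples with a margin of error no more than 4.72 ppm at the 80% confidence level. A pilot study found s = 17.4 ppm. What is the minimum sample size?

23

For a mean, the margin of error is E = z·σ/√n, so n = (zσ/E)².
At 80% confidence, z = 1.282.
n = (1.282 × 17.4 / 4.72)² = 22.34
Round up: n = 23.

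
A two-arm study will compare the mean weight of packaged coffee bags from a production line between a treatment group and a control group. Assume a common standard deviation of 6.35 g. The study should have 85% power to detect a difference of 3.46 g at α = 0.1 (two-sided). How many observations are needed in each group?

For two equal groups, n per group = 2·((z_{α/2} + z_β)·σ/δ)².
z_{α/2} = 1.645; z_β = 1.036 (power 85%).
n = 2 × (2.681 × 6.35 / 3.46)² = 2 × 24.21 = 48.42
Round up: n = 49 per group.

49 per group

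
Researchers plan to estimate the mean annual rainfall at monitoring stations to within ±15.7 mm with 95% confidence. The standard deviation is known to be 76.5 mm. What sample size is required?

92

For a mean, the margin of error is E = z·σ/√n, so n = (zσ/E)².
At 95% confidence, z = 1.960.
n = (1.960 × 76.5 / 15.7)² = 91.21
Round up: n = 92.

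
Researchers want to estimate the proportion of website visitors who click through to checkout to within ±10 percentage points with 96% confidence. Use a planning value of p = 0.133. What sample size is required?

49

For a proportion with margin E = 0.1 at 96% confidence, z = 2.054.
n = p̂(1−p̂)(z/E)² = 0.133 × 0.867 × (2.054/0.1)² = 48.65
Round up: n = 49.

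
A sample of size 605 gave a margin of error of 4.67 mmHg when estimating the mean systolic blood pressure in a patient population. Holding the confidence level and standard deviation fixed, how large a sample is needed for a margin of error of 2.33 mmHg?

Margin of error scales as 1/√n, so n₂ = n₁·(E₁/E₂)².
n₂ = 605 × (4.67/2.33)² = 605 × 4.017 = 2430.29
Round up: n₂ = 2431.

2431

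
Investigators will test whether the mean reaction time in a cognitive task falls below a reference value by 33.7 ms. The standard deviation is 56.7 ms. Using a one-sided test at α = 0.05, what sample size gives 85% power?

21

For a one-sample z-test, n = ((z_α + z_β)·σ/δ)².
z_α = 1.645 (one-sided α = 0.05); z_β = 1.036 (power 85% → β = 0.15).
n = (2.681 × 56.7 / 33.7)² = 20.35
Round up: n = 21.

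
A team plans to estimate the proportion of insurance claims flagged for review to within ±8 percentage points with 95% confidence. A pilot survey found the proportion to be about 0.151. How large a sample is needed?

For a proportion with margin E = 0.08 at 95% confidence, z = 1.960.
n = p̂(1−p̂)(z/E)² = 0.151 × 0.849 × (1.960/0.08)² = 76.95
Round up: n = 77.

77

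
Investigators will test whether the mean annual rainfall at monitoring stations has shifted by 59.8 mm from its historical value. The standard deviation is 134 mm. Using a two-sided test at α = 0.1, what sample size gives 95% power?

55

For a one-sample z-test, n = ((z_{α/2} + z_β)·σ/δ)².
z_{α/2} = 1.645 (two-sided α = 0.1); z_β = 1.645 (power 95% → β = 0.05).
n = (3.290 × 134 / 59.8)² = 54.35
Round up: n = 55.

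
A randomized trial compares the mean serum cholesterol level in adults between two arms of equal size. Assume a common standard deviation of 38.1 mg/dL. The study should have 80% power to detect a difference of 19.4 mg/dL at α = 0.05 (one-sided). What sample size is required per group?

For two equal groups, n per group = 2·((z_α + z_β)·σ/δ)².
z_α = 1.645; z_β = 0.842 (power 80%).
n = 2 × (2.487 × 38.1 / 19.4)² = 2 × 23.86 = 47.72
Round up: n = 48 per group.

48 per group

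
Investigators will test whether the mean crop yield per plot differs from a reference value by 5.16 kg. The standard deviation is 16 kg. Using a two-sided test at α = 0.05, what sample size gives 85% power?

For a one-sample z-test, n = ((z_{α/2} + z_β)·σ/δ)².
z_{α/2} = 1.960 (two-sided α = 0.05); z_β = 1.036 (power 85% → β = 0.15).
n = (2.996 × 16 / 5.16)² = 86.30
Round up: n = 87.

87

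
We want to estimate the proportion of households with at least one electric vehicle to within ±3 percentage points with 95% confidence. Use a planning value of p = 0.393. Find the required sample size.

For a proportion with margin E = 0.03 at 95% confidence, z = 1.960.
n = p̂(1−p̂)(z/E)² = 0.393 × 0.607 × (1.960/0.03)² = 1018.24
Round up: n = 1019.

1019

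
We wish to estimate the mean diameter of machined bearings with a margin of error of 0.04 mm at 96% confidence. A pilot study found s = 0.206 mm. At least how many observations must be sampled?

For a mean, the margin of error is E = z·σ/√n, so n = (zσ/E)².
At 96% confidence, z = 2.054.
n = (2.054 × 0.206 / 0.04)² = 111.90
Round up: n = 112.

112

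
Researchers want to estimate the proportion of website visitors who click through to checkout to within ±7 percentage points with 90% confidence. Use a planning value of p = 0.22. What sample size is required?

95

For a proportion with margin E = 0.07 at 90% confidence, z = 1.645.
n = p̂(1−p̂)(z/E)² = 0.22 × 0.78 × (1.645/0.07)² = 94.77
Round up: n = 95.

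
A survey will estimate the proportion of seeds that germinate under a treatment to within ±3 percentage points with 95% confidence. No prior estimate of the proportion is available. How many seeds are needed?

For a proportion with margin E = 0.03 at 95% confidence, z = 1.960.
With no prior estimate, use p = 0.5, which maximizes p(1−p) at 0.25.
n = 0.25 × (z/E)² = 0.25 × (1.960/0.03)² = 1067.11
Round up: n = 1068.

1068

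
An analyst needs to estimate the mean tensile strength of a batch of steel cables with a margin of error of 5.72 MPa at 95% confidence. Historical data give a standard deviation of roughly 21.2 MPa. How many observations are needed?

For a mean, the margin of error is E = z·σ/√n, so n = (zσ/E)².
At 95% confidence, z = 1.960.
n = (1.960 × 21.2 / 5.72)² = 52.77
Round up: n = 53.

53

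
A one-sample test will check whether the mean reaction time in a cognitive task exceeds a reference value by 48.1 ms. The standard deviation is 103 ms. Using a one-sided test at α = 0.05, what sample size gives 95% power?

For a one-sample z-test, n = ((z_α + z_β)·σ/δ)².
z_α = 1.645 (one-sided α = 0.05); z_β = 1.645 (power 95% → β = 0.05).
n = (3.290 × 103 / 48.1)² = 49.63
Round up: n = 50.

n = 50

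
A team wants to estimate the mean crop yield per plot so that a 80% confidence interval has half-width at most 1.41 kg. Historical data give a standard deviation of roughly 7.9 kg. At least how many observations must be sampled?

For a mean, the margin of error is E = z·σ/√n, so n = (zσ/E)².
At 80% confidence, z = 1.282.
n = (1.282 × 7.9 / 1.41)² = 51.59
Round up: n = 52.

n = 52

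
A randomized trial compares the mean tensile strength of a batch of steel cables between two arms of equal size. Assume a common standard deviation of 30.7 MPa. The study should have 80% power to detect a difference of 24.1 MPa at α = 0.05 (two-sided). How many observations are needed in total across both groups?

For two equal groups, n per group = 2·((z_{α/2} + z_β)·σ/δ)².
z_{α/2} = 1.960; z_β = 0.842 (power 80%).
n = 2 × (2.802 × 30.7 / 24.1)² = 2 × 12.74 = 25.48
Round up: n = 26 per group.
Total across both groups: 2 × 26 = 52.

52 total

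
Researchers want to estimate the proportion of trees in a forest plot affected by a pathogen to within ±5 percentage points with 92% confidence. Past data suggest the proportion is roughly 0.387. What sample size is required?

For a proportion with margin E = 0.05 at 92% confidence, z = 1.751.
n = p̂(1−p̂)(z/E)² = 0.387 × 0.613 × (1.751/0.05)² = 290.94
Round up: n = 291.

291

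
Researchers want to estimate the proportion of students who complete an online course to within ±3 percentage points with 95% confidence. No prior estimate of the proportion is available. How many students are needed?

1068

For a proportion with margin E = 0.03 at 95% confidence, z = 1.960.
With no prior estimate, use p = 0.5, which maximizes p(1−p) at 0.25.
n = 0.25 × (z/E)² = 0.25 × (1.960/0.03)² = 1067.11
Round up: n = 1068.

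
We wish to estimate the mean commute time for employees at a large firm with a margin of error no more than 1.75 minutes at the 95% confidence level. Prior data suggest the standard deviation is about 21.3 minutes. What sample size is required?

For a mean, the margin of error is E = z·σ/√n, so n = (zσ/E)².
At 95% confidence, z = 1.960.
n = (1.960 × 21.3 / 1.75)² = 569.11
Round up: n = 570.

n = 570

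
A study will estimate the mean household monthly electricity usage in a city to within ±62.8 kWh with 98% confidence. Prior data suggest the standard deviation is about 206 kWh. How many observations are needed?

For a mean, the margin of error is E = z·σ/√n, so n = (zσ/E)².
At 98% confidence, z = 2.326.
n = (2.326 × 206 / 62.8)² = 58.21
Round up: n = 59.

59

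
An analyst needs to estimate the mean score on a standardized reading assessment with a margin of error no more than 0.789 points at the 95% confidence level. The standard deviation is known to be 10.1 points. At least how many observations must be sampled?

For a mean, the margin of error is E = z·σ/√n, so n = (zσ/E)².
At 95% confidence, z = 1.960.
n = (1.960 × 10.1 / 0.789)² = 629.51
Round up: n = 630.

n = 630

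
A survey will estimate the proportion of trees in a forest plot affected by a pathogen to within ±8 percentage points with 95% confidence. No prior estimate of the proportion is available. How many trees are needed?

151

For a proportion with margin E = 0.08 at 95% confidence, z = 1.960.
With no prior estimate, use p = 0.5, which maximizes p(1−p) at 0.25.
n = 0.25 × (z/E)² = 0.25 × (1.960/0.08)² = 150.06
Round up: n = 151.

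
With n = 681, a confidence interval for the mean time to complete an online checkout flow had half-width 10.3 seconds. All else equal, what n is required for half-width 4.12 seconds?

4257

Margin of error scales as 1/√n, so n₂ = n₁·(E₁/E₂)².
n₂ = 681 × (10.3/4.12)² = 681 × 6.25 = 4256.25
Round up: n₂ = 4257.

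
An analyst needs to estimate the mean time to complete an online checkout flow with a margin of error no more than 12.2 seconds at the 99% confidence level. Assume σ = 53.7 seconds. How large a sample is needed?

129

For a mean, the margin of error is E = z·σ/√n, so n = (zσ/E)².
At 99% confidence, z = 2.576.
n = (2.576 × 53.7 / 12.2)² = 128.56
Round up: n = 129.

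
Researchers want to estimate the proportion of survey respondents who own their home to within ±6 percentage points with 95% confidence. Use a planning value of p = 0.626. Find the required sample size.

For a proportion with margin E = 0.06 at 95% confidence, z = 1.960.
n = p̂(1−p̂)(z/E)² = 0.626 × 0.374 × (1.960/0.06)² = 249.84
Round up: n = 250.

n = 250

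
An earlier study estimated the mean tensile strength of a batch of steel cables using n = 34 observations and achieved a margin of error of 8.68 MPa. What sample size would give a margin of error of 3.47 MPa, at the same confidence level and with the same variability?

Margin of error scales as 1/√n, so n₂ = n₁·(E₁/E₂)².
n₂ = 34 × (8.68/3.47)² = 34 × 6.257 = 212.74
Round up: n₂ = 213.

n = 213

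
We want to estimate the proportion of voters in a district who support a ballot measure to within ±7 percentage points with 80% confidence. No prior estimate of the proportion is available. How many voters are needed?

84

For a proportion with margin E = 0.07 at 80% confidence, z = 1.282.
With no prior estimate, use p = 0.5, which maximizes p(1−p) at 0.25.
n = 0.25 × (z/E)² = 0.25 × (1.282/0.07)² = 83.85
Round up: n = 84.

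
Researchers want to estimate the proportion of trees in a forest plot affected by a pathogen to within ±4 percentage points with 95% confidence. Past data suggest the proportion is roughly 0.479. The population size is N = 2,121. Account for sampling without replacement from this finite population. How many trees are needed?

For a proportion with margin E = 0.04 at 95% confidence, z = 1.960.
n = p̂(1−p̂)(z/E)² = 0.479 × 0.521 × (1.960/0.04)² = 599.19 — call this n₀.
Finite-population correction with N = 2,121: n = n₀ / (1 + (n₀−1)/N) = 599.19 / 1.282 = 467.39
Round up: n = 468.

n = 468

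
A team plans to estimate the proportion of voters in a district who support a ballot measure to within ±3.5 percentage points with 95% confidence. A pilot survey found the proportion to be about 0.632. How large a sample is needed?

730

For a proportion with margin E = 0.035 at 95% confidence, z = 1.960.
n = p̂(1−p̂)(z/E)² = 0.632 × 0.368 × (1.960/0.035)² = 729.36
Round up: n = 730.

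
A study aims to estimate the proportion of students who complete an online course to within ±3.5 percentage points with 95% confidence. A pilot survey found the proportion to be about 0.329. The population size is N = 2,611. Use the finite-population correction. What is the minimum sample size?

548

For a proportion with margin E = 0.035 at 95% confidence, z = 1.960.
n = p̂(1−p̂)(z/E)² = 0.329 × 0.671 × (1.960/0.035)² = 692.30 — call this n₀.
Finite-population correction with N = 2,611: n = n₀ / (1 + (n₀−1)/N) = 692.30 / 1.265 = 547.27
Round up: n = 548.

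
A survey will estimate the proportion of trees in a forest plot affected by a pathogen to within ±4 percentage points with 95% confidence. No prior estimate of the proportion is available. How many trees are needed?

For a proportion with margin E = 0.04 at 95% confidence, z = 1.960.
With no prior estimate, use p = 0.5, which maximizes p(1−p) at 0.25.
n = 0.25 × (z/E)² = 0.25 × (1.960/0.04)² = 600.25
Round up: n = 601.

n = 601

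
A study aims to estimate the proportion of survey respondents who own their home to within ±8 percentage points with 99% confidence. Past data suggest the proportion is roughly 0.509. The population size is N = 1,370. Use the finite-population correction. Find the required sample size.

For a proportion with margin E = 0.08 at 99% confidence, z = 2.576.
n = p̂(1−p̂)(z/E)² = 0.509 × 0.491 × (2.576/0.08)² = 259.13 — call this n₀.
Finite-population correction with N = 1,370: n = n₀ / (1 + (n₀−1)/N) = 259.13 / 1.188 = 218.12
Round up: n = 219.

n = 219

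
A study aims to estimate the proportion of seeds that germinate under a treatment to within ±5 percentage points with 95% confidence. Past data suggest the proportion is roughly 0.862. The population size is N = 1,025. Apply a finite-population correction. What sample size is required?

For a proportion with margin E = 0.05 at 95% confidence, z = 1.960.
n = p̂(1−p̂)(z/E)² = 0.862 × 0.138 × (1.960/0.05)² = 182.79 — call this n₀.
Finite-population correction with N = 1,025: n = n₀ / (1 + (n₀−1)/N) = 182.79 / 1.177 = 155.30
Round up: n = 156.

n = 156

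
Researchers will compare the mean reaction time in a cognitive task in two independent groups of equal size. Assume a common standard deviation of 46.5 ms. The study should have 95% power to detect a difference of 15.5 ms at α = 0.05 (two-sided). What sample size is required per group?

For two equal groups, n per group = 2·((z_{α/2} + z_β)·σ/δ)².
z_{α/2} = 1.960; z_β = 1.645 (power 95%).
n = 2 × (3.605 × 46.5 / 15.5)² = 2 × 116.96 = 233.92
Round up: n = 234 per group.

234 per group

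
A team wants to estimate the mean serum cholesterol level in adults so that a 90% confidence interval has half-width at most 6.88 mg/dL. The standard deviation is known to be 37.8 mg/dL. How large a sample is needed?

For a mean, the margin of error is E = z·σ/√n, so n = (zσ/E)².
At 90% confidence, z = 1.645.
n = (1.645 × 37.8 / 6.88)² = 81.68
Round up: n = 82.

82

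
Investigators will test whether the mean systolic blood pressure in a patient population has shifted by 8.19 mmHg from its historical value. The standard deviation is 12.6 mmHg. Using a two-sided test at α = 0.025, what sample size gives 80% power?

For a one-sample z-test, n = ((z_{α/2} + z_β)·σ/δ)².
z_{α/2} = 2.241 (two-sided α = 0.025); z_β = 0.842 (power 80% → β = 0.2).
n = (3.083 × 12.6 / 8.19)² = 22.50
Round up: n = 23.

n = 23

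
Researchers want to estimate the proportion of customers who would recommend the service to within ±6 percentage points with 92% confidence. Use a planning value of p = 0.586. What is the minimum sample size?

207

For a proportion with margin E = 0.06 at 92% confidence, z = 1.751.
n = p̂(1−p̂)(z/E)² = 0.586 × 0.414 × (1.751/0.06)² = 206.62
Round up: n = 207.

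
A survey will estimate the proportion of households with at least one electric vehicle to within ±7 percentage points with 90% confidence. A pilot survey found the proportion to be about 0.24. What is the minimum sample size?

For a proportion with margin E = 0.07 at 90% confidence, z = 1.645.
n = p̂(1−p̂)(z/E)² = 0.24 × 0.76 × (1.645/0.07)² = 100.73
Round up: n = 101.

n = 101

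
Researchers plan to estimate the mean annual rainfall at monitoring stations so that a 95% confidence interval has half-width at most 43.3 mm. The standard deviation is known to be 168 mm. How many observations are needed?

For a mean, the margin of error is E = z·σ/√n, so n = (zσ/E)².
At 95% confidence, z = 1.960.
n = (1.960 × 168 / 43.3)² = 57.83
Round up: n = 58.

58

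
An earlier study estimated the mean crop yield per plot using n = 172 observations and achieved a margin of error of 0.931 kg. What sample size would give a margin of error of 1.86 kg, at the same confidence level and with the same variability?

Margin of error scales as 1/√n, so n₂ = n₁·(E₁/E₂)².
n₂ = 172 × (0.931/1.86)² = 172 × 0.2505 = 43.09
Round up: n₂ = 44.

44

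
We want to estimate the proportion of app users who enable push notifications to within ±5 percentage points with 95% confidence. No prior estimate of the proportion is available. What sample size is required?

n = 385

For a proportion with margin E = 0.05 at 95% confidence, z = 1.960.
With no prior estimate, use p = 0.5, which maximizes p(1−p) at 0.25.
n = 0.25 × (z/E)² = 0.25 × (1.960/0.05)² = 384.16
Round up: n = 385.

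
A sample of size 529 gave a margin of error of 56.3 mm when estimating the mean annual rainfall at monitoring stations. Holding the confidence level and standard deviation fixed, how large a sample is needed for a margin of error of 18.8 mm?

Margin of error scales as 1/√n, so n₂ = n₁·(E₁/E₂)².
n₂ = 529 × (56.3/18.8)² = 529 × 8.968 = 4744.07
Round up: n₂ = 4745.

n = 4745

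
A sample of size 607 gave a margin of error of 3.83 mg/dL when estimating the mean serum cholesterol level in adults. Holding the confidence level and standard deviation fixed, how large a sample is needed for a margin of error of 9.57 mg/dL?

Margin of error scales as 1/√n, so n₂ = n₁·(E₁/E₂)².
n₂ = 607 × (3.83/9.57)² = 607 × 0.1602 = 97.24
Round up: n₂ = 98.

98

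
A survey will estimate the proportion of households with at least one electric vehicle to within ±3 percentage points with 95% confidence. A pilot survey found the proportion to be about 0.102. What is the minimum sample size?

n = 391

For a proportion with margin E = 0.03 at 95% confidence, z = 1.960.
n = p̂(1−p̂)(z/E)² = 0.102 × 0.898 × (1.960/0.03)² = 390.97
Round up: n = 391.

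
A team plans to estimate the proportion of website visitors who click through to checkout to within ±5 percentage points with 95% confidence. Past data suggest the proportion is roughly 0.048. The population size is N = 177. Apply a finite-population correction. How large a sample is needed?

For a proportion with margin E = 0.05 at 95% confidence, z = 1.960.
n = p̂(1−p̂)(z/E)² = 0.048 × 0.952 × (1.960/0.05)² = 70.22 — call this n₀.
Finite-population correction with N = 177: n = n₀ / (1 + (n₀−1)/N) = 70.22 / 1.391 = 50.48
Round up: n = 51.

51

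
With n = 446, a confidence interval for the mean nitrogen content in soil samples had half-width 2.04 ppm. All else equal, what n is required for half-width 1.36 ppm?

Margin of error scales as 1/√n, so n₂ = n₁·(E₁/E₂)².
n₂ = 446 × (2.04/1.36)² = 446 × 2.25 = 1003.50
Round up: n₂ = 1004.

1004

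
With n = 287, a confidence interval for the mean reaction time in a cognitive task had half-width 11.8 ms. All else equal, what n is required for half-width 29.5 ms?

Margin of error scales as 1/√n, so n₂ = n₁·(E₁/E₂)².
n₂ = 287 × (11.8/29.5)² = 287 × 0.16 = 45.92
Round up: n₂ = 46.

n = 46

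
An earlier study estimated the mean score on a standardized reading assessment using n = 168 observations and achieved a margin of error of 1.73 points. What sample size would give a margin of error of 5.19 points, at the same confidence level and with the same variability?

Margin of error scales as 1/√n, so n₂ = n₁·(E₁/E₂)².
n₂ = 168 × (1.73/5.19)² = 168 × 0.1111 = 18.66
Round up: n₂ = 19.

n = 19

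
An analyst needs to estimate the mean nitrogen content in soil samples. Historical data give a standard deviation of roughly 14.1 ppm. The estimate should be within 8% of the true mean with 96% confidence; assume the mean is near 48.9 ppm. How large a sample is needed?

For a mean, the margin of error is E = z·σ/√n, so n = (zσ/E)².
At 96% confidence, z = 2.054.
E = 8% of 48.9 = 3.912 ppm.
n = (2.054 × 14.1 / 3.912)² = 54.81
Round up: n = 55.

n = 55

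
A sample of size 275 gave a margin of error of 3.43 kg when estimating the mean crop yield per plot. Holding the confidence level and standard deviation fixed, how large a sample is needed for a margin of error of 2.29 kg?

Margin of error scales as 1/√n, so n₂ = n₁·(E₁/E₂)².
n₂ = 275 × (3.43/2.29)² = 275 × 2.243 = 616.82
Round up: n₂ = 617.

617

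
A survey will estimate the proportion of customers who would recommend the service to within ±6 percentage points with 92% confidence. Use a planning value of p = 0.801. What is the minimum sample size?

n = 136

For a proportion with margin E = 0.06 at 92% confidence, z = 1.751.
n = p̂(1−p̂)(z/E)² = 0.801 × 0.199 × (1.751/0.06)² = 135.75
Round up: n = 136.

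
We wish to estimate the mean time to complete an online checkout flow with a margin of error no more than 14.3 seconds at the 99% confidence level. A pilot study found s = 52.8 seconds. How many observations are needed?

For a mean, the margin of error is E = z·σ/√n, so n = (zσ/E)².
At 99% confidence, z = 2.576.
n = (2.576 × 52.8 / 14.3)² = 90.47
Round up: n = 91.

91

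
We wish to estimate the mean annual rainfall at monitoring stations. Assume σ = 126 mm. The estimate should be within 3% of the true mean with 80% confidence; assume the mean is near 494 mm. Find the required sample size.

119

For a mean, the margin of error is E = z·σ/√n, so n = (zσ/E)².
At 80% confidence, z = 1.282.
E = 3% of 494 = 14.82 mm.
n = (1.282 × 126 / 14.82)² = 118.80
Round up: n = 119.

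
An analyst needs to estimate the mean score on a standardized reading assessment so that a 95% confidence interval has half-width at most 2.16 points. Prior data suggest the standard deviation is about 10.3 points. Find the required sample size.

For a mean, the margin of error is E = z·σ/√n, so n = (zσ/E)².
At 95% confidence, z = 1.960.
n = (1.960 × 10.3 / 2.16)² = 87.35
Round up: n = 88.

88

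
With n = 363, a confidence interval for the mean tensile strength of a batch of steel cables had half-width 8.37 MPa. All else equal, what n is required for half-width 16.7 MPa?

92

Margin of error scales as 1/√n, so n₂ = n₁·(E₁/E₂)².
n₂ = 363 × (8.37/16.7)² = 363 × 0.2512 = 91.19
Round up: n₂ = 92.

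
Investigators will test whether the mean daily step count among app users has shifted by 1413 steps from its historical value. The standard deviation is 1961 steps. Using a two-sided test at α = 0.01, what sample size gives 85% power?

For a one-sample z-test, n = ((z_{α/2} + z_β)·σ/δ)².
z_{α/2} = 2.576 (two-sided α = 0.01); z_β = 1.036 (power 85% → β = 0.15).
n = (3.612 × 1961 / 1413)² = 25.13
Round up: n = 26.

26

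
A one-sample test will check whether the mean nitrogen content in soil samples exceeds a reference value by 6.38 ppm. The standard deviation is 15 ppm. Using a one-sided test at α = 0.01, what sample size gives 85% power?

For a one-sample z-test, n = ((z_α + z_β)·σ/δ)².
z_α = 2.326 (one-sided α = 0.01); z_β = 1.036 (power 85% → β = 0.15).
n = (3.362 × 15 / 6.38)² = 62.48
Round up: n = 63.

63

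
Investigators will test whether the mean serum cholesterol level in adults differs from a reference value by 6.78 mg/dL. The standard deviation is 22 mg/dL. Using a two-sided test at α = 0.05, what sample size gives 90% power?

111

For a one-sample z-test, n = ((z_{α/2} + z_β)·σ/δ)².
z_{α/2} = 1.960 (two-sided α = 0.05); z_β = 1.282 (power 90% → β = 0.1).
n = (3.242 × 22 / 6.78)² = 110.67
Round up: n = 111.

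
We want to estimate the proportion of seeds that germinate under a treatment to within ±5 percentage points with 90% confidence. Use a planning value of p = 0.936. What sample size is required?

For a proportion with margin E = 0.05 at 90% confidence, z = 1.645.
n = p̂(1−p̂)(z/E)² = 0.936 × 0.064 × (1.645/0.05)² = 64.84
Round up: n = 65.

n = 65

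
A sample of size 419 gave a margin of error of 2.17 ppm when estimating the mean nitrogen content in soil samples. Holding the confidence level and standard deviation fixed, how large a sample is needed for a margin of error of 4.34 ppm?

Margin of error scales as 1/√n, so n₂ = n₁·(E₁/E₂)².
n₂ = 419 × (2.17/4.34)² = 419 × 0.25 = 104.75
Round up: n₂ = 105.

105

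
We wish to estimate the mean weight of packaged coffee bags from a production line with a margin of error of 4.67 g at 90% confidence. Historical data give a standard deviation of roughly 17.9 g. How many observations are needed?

40

For a mean, the margin of error is E = z·σ/√n, so n = (zσ/E)².
At 90% confidence, z = 1.645.
n = (1.645 × 17.9 / 4.67)² = 39.76
Round up: n = 40.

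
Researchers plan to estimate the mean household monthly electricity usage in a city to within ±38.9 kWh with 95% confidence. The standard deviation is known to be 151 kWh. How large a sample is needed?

For a mean, the margin of error is E = z·σ/√n, so n = (zσ/E)².
At 95% confidence, z = 1.960.
n = (1.960 × 151 / 38.9)² = 57.89
Round up: n = 58.

58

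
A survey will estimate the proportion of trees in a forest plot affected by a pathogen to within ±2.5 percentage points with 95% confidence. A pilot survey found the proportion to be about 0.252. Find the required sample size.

For a proportion with margin E = 0.025 at 95% confidence, z = 1.960.
n = p̂(1−p̂)(z/E)² = 0.252 × 0.748 × (1.960/0.025)² = 1158.60
Round up: n = 1159.

1159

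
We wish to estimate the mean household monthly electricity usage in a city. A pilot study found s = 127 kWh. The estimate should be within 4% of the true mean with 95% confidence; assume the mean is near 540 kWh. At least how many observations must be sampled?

For a mean, the margin of error is E = z·σ/√n, so n = (zσ/E)².
At 95% confidence, z = 1.960.
E = 4% of 540 = 21.6 kWh.
n = (1.960 × 127 / 21.6)² = 132.80
Round up: n = 133.

133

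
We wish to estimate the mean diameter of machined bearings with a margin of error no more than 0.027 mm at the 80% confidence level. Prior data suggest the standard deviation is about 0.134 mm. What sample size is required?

41

For a mean, the margin of error is E = z·σ/√n, so n = (zσ/E)².
At 80% confidence, z = 1.282.
n = (1.282 × 0.134 / 0.027)² = 40.48
Round up: n = 41.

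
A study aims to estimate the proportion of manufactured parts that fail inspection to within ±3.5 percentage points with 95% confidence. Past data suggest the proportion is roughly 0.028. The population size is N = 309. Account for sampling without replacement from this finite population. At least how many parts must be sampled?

n = 68

For a proportion with margin E = 0.035 at 95% confidence, z = 1.960.
n = p̂(1−p̂)(z/E)² = 0.028 × 0.972 × (1.960/0.035)² = 85.35 — call this n₀.
Finite-population correction with N = 309: n = n₀ / (1 + (n₀−1)/N) = 85.35 / 1.273 = 67.05
Round up: n = 68.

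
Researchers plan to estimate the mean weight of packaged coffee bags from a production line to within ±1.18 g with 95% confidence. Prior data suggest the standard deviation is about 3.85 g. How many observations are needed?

n = 41

For a mean, the margin of error is E = z·σ/√n, so n = (zσ/E)².
At 95% confidence, z = 1.960.
n = (1.960 × 3.85 / 1.18)² = 40.89
Round up: n = 41.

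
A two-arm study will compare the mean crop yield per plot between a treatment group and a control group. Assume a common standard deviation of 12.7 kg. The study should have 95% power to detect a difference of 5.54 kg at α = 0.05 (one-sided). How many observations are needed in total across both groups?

For two equal groups, n per group = 2·((z_α + z_β)·σ/δ)².
z_α = 1.645; z_β = 1.645 (power 95%).
n = 2 × (3.290 × 12.7 / 5.54)² = 2 × 56.88 = 113.76
Round up: n = 114 per group.
Total across both groups: 2 × 114 = 228.

228 total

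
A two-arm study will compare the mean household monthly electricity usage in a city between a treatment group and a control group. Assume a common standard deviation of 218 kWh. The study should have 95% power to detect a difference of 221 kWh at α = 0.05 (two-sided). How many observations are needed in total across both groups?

For two equal groups, n per group = 2·((z_{α/2} + z_β)·σ/δ)².
z_{α/2} = 1.960; z_β = 1.645 (power 95%).
n = 2 × (3.605 × 218 / 221)² = 2 × 12.65 = 25.30
Round up: n = 26 per group.
Total across both groups: 2 × 26 = 52.

52 total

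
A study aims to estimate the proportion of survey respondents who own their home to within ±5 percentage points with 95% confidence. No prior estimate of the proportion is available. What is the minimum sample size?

385

For a proportion with margin E = 0.05 at 95% confidence, z = 1.960.
With no prior estimate, use p = 0.5, which maximizes p(1−p) at 0.25.
n = 0.25 × (z/E)² = 0.25 × (1.960/0.05)² = 384.16
Round up: n = 385.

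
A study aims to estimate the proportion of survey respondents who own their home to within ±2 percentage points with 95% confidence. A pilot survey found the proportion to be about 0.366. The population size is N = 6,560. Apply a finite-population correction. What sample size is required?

For a proportion with margin E = 0.02 at 95% confidence, z = 1.960.
n = p̂(1−p̂)(z/E)² = 0.366 × 0.634 × (1.960/0.02)² = 2228.55 — call this n₀.
Finite-population correction with N = 6,560: n = n₀ / (1 + (n₀−1)/N) = 2228.55 / 1.34 = 1663.10
Round up: n = 1664.

1664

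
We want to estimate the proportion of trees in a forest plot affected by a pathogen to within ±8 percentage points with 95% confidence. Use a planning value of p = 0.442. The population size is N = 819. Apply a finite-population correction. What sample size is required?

126

For a proportion with margin E = 0.08 at 95% confidence, z = 1.960.
n = p̂(1−p̂)(z/E)² = 0.442 × 0.558 × (1.960/0.08)² = 148.04 — call this n₀.
Finite-population correction with N = 819: n = n₀ / (1 + (n₀−1)/N) = 148.04 / 1.18 = 125.46
Round up: n = 126.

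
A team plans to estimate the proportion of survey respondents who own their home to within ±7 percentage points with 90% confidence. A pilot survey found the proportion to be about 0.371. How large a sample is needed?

For a proportion with margin E = 0.07 at 90% confidence, z = 1.645.
n = p̂(1−p̂)(z/E)² = 0.371 × 0.629 × (1.645/0.07)² = 128.87
Round up: n = 129.

129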